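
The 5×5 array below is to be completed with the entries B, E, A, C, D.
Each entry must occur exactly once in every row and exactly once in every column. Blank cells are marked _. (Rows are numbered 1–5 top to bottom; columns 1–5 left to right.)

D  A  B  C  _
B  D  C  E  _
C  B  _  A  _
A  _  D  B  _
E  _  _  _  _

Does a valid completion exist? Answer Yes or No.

Yes

No row or column among the givens repeats a symbol, and propagating forced cells runs into no contradiction.
One valid completion exists (for instance, D A B C E / B D C E A / C B E A D / A E D B C / E C A D B).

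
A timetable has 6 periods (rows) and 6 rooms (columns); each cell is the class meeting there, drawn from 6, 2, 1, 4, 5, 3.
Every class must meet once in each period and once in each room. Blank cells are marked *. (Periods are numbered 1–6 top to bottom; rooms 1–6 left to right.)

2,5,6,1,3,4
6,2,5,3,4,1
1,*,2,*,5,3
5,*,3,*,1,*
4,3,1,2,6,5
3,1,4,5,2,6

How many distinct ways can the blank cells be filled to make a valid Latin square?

Period 3, room 2: eliminating its period and room leaves {6, 4}.
Period 3, room 4: eliminating its period and room leaves {6, 4}.
Period 4, room 2: eliminating its period and room leaves {6, 4}.
Period 4, room 4: eliminating its period and room leaves {6, 4}.
Period 4, room 6: eliminating its period and room leaves {2}.
Enumerating the assignments across these blanks that avoid any period or room repeat gives 2 completions.

2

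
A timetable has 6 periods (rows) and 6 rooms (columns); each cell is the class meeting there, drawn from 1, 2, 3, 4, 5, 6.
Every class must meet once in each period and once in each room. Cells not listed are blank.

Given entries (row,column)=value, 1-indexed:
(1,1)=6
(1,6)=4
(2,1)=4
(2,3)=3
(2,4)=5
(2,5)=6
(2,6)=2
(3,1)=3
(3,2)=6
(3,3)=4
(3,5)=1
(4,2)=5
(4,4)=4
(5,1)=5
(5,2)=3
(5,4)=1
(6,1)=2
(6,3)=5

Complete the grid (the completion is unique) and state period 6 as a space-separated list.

Period 2, room 2: period 2 has {2, 3, 4, 5, 6} and room 2 has {3, 5, 6}, leaving only 1.
Period 6, room 2: period 6 has {2, 5} and room 2 has {1, 3, 5, 6}, leaving only 4.
Period 6, room 5: period 6 has {2, 4, 5} and room 5 has {1, 6}, leaving only 3.
Period 6, room 4: period 6 has {2, 3, 4, 5} and room 4 has {1, 4, 5}, leaving only 6.
Period 6, room 6: period 6 has {2, 3, 4, 5, 6} and room 6 has {2, 4}, leaving only 1.
So period 6 reads: 2 4 5 6 3 1.

2 4 5 6 3 1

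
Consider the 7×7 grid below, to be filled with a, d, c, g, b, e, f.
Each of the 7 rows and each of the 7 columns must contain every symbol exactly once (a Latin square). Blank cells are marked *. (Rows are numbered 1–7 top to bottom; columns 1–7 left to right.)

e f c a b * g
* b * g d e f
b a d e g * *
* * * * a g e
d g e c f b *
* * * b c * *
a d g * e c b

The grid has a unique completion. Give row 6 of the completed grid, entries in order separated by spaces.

g e f b c a d

Row 6, column 2: row 6 has {c, b} and column 2 has {a, d, g, b, f}, leaving only e.
Row 1, column 6: row 1 has {a, c, g, b, e, f} and column 6 has {c, g, b, e}, leaving only d.
Row 2, column 1: row 2 has {d, g, b, e, f} and column 1 has {a, d, b, e}, leaving only c.
Row 2, column 3: row 2 has {d, c, g, b, e, f} and column 3 has {d, c, g, e}, leaving only a.
Row 6, column 3: row 6 has {c, b, e} and column 3 has {a, d, c, g, e}, leaving only f.
Row 6, column 1: row 6 has {c, b, e, f} and column 1 has {a, d, c, b, e}, leaving only g.
Row 6, column 6: row 6 has {c, g, b, e, f} and column 6 has {d, c, g, b, e}, leaving only a.
Row 6, column 7: row 6 has {a, c, g, b, e, f} and column 7 has {g, b, e, f}, leaving only d.
So row 6 reads: g e f b c a d.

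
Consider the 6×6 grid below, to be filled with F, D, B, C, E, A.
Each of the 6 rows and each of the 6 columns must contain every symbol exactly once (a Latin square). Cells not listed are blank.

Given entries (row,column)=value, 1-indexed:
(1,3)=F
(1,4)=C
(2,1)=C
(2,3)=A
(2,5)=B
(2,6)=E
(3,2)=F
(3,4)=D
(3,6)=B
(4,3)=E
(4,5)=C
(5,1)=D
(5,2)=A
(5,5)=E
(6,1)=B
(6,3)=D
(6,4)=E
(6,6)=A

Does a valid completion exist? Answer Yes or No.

No

Row 1, column 6: row 1 has {F, C} and column 6 has {B, E, A}, so it must be D.
Row 1, column 5: row 1 has {F, D, C} and column 5 has {B, C, E}, so it must be A.
Now row 3, column 5: row 3 together with column 5 already contain {F, D, B, C, E, A} — every symbol — so nothing can go there. The grid has no valid completion.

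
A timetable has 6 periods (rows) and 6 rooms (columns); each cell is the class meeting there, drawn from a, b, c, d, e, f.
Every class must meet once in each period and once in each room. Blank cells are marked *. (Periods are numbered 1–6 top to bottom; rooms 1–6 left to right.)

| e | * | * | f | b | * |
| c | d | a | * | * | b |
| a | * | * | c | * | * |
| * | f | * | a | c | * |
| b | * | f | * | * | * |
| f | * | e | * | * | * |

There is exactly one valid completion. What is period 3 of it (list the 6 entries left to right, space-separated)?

Period 2, room 4: period 2 has {a, b, c, d} and room 4 has {a, c, f}, leaving only e.
Period 2, room 5: period 2 has {a, b, c, d, e} and room 5 has {b, c}, leaving only f.
Period 4, room 1: period 4 has {a, c, f} and room 1 has {a, b, c, e, f}, leaving only d.
Period 4, room 3: period 4 has {a, c, d, f} and room 3 has {a, e, f}, leaving only b.
Period 3, room 3: period 3 has {a, c} and room 3 has {a, b, e, f}, leaving only d.
Period 3, room 5: period 3 has {a, c, d} and room 5 has {b, c, f}, leaving only e.
Period 3, room 2: period 3 has {a, c, d, e} and room 2 has {d, f}, leaving only b.
Period 3, room 6: period 3 has {a, b, c, d, e} and room 6 has {b}, leaving only f.
So period 3 reads: a b d c e f.

a b d c e f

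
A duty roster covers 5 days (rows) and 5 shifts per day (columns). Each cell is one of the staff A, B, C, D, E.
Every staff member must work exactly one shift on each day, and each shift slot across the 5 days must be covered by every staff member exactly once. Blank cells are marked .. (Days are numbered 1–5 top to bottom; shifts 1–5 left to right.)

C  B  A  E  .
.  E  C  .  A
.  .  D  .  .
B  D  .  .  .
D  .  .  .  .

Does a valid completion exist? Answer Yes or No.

No

Day 2, shift 1: day 2 together with shift 1 already contain {A, B, C, D, E} — every symbol — so nothing can go there. The grid has no valid completion.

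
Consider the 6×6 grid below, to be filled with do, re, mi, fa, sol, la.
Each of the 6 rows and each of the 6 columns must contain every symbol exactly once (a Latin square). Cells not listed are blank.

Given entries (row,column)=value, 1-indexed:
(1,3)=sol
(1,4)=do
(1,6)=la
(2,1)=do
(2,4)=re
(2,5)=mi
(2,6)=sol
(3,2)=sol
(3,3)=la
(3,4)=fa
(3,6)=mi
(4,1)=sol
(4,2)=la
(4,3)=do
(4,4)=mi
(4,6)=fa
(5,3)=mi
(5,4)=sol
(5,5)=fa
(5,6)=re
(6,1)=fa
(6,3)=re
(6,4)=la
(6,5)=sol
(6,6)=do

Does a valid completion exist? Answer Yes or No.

No

Row 1, column 5: row 1 has {do, sol, la} and column 5 has {mi, fa, sol}, so it must be re.
Now row 4, column 5: row 4 together with column 5 already contain {do, re, mi, fa, sol, la} — every symbol — so nothing can go there. The grid has no valid completion.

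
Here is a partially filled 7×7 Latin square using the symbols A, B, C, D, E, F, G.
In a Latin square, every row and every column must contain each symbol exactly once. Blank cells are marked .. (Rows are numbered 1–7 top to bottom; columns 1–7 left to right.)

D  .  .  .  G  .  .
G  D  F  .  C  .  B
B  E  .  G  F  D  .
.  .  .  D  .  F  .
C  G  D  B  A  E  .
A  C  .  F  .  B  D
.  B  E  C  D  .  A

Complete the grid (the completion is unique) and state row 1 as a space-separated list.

D F B A G C E

Row 2, column 6: row 2 has {B, C, D, F, G} and column 6 has {B, D, E, F}, leaving only A.
Row 1, column 6: row 1 has {D, G} and column 6 has {A, B, D, E, F}, leaving only C.
Row 2, column 4: row 2 has {A, B, C, D, F, G} and column 4 has {B, C, D, F, G}, leaving only E.
Row 1, column 4: row 1 has {C, D, G} and column 4 has {B, C, D, E, F, G}, leaving only A.
Row 1, column 2: row 1 has {A, C, D, G} and column 2 has {B, C, D, E, G}, leaving only F.
Row 1, column 3: row 1 has {A, C, D, F, G} and column 3 has {D, E, F}, leaving only B.
Row 1, column 7: row 1 has {A, B, C, D, F, G} and column 7 has {A, B, D}, leaving only E.
So row 1 reads: D F B A G C E.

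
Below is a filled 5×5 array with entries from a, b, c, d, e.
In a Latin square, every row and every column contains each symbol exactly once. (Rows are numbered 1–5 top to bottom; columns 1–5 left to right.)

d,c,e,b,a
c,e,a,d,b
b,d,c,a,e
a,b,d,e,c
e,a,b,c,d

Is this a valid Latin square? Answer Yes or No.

Each row is a permutation of the 5 symbols, and so is each column.

Yes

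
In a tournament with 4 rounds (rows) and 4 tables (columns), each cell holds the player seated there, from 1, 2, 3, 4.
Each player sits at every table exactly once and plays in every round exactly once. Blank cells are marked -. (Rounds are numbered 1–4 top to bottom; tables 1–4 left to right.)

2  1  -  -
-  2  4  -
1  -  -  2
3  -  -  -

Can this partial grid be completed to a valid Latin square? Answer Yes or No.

No

Round 2, table 1: round 2 together with table 1 already contain {1, 2, 3, 4} — every symbol — so nothing can go there. The grid has no valid completion.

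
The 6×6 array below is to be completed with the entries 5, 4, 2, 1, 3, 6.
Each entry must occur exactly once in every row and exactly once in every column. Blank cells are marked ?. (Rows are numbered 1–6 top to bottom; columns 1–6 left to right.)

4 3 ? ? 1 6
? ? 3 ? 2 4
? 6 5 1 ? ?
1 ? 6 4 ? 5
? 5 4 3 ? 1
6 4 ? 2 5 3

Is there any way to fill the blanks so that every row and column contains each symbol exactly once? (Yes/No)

No row or column among the givens repeats a symbol, and propagating forced cells runs into no contradiction.
One valid completion exists (for instance, 4 3 2 5 1 6 / 5 1 3 6 2 4 / 3 6 5 1 4 2 / 1 2 6 4 3 5 / 2 5 4 3 6 1 / 6 4 1 2 5 3).

Yes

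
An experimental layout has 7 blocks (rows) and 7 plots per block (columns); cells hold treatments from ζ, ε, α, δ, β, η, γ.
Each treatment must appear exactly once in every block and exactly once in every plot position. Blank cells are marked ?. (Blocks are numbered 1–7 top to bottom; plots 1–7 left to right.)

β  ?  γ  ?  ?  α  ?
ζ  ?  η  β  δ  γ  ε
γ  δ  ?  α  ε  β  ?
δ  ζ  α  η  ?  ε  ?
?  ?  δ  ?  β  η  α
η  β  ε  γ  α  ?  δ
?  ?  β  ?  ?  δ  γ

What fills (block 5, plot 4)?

Block 2, plot 2: block 2 has {ζ, ε, δ, β, η, γ} and plot 2 has {ζ, δ, β}, leaving only α.
Block 3, plot 3: block 3 has {ε, α, δ, β, γ} and plot 3 has {ε, α, δ, β, η, γ}, leaving only ζ.
Block 3, plot 7: block 3 has {ζ, ε, α, δ, β, γ} and plot 7 has {ε, α, δ, γ}, leaving only η.
Block 1, plot 7: block 1 has {α, β, γ} and plot 7 has {ε, α, δ, η, γ}, leaving only ζ.
Block 1, plot 5: block 1 has {ζ, α, β, γ} and plot 5 has {ε, α, δ, β}, leaving only η.
Block 1, plot 2: block 1 has {ζ, α, β, η, γ} and plot 2 has {ζ, α, δ, β}, leaving only ε.
Block 1, plot 4: block 1 has {ζ, ε, α, β, η, γ} and plot 4 has {α, β, η, γ}, leaving only δ.
Block 4, plot 5: block 4 has {ζ, ε, α, δ, η} and plot 5 has {ε, α, δ, β, η}, leaving only γ.
Block 4, plot 7: block 4 has {ζ, ε, α, δ, η, γ} and plot 7 has {ζ, ε, α, δ, η, γ}, leaving only β.
Block 5, plot 1: block 5 has {α, δ, β, η} and plot 1 has {ζ, δ, β, η, γ}, leaving only ε.
Block 5 already has {ε, α, δ, β, η} and plot 4 already has {α, δ, β, η, γ}, so block 5, plot 4 must be ζ.

ζ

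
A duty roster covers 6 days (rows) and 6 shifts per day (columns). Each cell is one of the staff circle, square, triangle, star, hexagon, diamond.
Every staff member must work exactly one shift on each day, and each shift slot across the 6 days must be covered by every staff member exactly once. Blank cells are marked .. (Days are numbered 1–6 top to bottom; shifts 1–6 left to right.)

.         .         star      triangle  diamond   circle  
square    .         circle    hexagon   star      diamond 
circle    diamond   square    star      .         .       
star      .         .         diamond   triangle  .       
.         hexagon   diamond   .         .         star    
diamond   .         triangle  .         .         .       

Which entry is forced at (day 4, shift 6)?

Day 1, shift 1: day 1 has {circle, triangle, star, diamond} and shift 1 has {circle, square, star, diamond}, leaving only hexagon.
Day 1, shift 2: day 1 has {circle, triangle, star, hexagon, diamond} and shift 2 has {hexagon, diamond}, leaving only square.
Day 2, shift 2: day 2 has {circle, square, star, hexagon, diamond} and shift 2 has {square, hexagon, diamond}, leaving only triangle.
Day 3, shift 5: day 3 has {circle, square, star, diamond} and shift 5 has {triangle, star, diamond}, leaving only hexagon.
Day 3, shift 6: day 3 has {circle, square, star, hexagon, diamond} and shift 6 has {circle, star, diamond}, leaving only triangle.
Day 4, shift 2: day 4 has {triangle, star, diamond} and shift 2 has {square, triangle, hexagon, diamond}, leaving only circle.
Day 4, shift 3: day 4 has {circle, triangle, star, diamond} and shift 3 has {circle, square, triangle, star, diamond}, leaving only hexagon.
Day 4 already has {circle, triangle, star, hexagon, diamond} and shift 6 already has {circle, triangle, star, diamond}, so day 4, shift 6 must be square.

square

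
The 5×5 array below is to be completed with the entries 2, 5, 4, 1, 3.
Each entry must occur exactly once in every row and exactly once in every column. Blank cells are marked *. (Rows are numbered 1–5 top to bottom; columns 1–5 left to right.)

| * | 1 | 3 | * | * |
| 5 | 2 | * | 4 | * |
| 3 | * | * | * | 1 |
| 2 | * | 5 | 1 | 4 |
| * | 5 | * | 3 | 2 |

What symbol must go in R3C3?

Row 1, column 1: row 1 has {1, 3} and column 1 has {2, 5, 3}, leaving only 4.
Row 1, column 5: row 1 has {4, 1, 3} and column 5 has {2, 4, 1}, leaving only 5.
Row 1, column 4: row 1 has {5, 4, 1, 3} and column 4 has {4, 1, 3}, leaving only 2.
Row 2, column 3: row 2 has {2, 5, 4} and column 3 has {5, 3}, leaving only 1.
Row 2, column 5: row 2 has {2, 5, 4, 1} and column 5 has {2, 5, 4, 1}, leaving only 3.
Row 3, column 2: row 3 has {1, 3} and column 2 has {2, 5, 1}, leaving only 4.
Row 3 already has {4, 1, 3} and column 3 already has {5, 1, 3}, so row 3, column 3 must be 2.

2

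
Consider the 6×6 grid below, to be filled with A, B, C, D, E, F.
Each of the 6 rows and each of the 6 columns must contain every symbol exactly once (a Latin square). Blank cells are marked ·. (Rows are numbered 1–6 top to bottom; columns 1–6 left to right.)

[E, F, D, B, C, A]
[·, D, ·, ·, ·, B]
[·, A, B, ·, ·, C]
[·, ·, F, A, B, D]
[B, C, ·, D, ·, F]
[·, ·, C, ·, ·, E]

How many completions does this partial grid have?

Row 2, column 1: eliminating its row and column leaves {A, C, F}.
Row 2, column 3: eliminating its row and column leaves {A, E}.
Row 2, column 4: eliminating its row and column leaves {C, E, F}.
Row 2, column 5: eliminating its row and column leaves {A, E, F}.
Row 3, column 1: eliminating its row and column leaves {D, F}.
Row 3, column 4: eliminating its row and column leaves {E, F}.
Row 3, column 5: eliminating its row and column leaves {D, E, F}.
Row 4, column 1: eliminating its row and column leaves {C}.
Row 4, column 2: eliminating its row and column leaves {E}.
Row 5, column 3: eliminating its row and column leaves {A, E}.
Row 5, column 5: eliminating its row and column leaves {A, E}.
Row 6, column 1: eliminating its row and column leaves {A, D, F}.
Row 6, column 2: eliminating its row and column leaves {B}.
Row 6, column 4: eliminating its row and column leaves {F}.
Row 6, column 5: eliminating its row and column leaves {A, D, F}.
Enumerating the assignments across these blanks that avoid any row or column repeat gives 3 completions.

3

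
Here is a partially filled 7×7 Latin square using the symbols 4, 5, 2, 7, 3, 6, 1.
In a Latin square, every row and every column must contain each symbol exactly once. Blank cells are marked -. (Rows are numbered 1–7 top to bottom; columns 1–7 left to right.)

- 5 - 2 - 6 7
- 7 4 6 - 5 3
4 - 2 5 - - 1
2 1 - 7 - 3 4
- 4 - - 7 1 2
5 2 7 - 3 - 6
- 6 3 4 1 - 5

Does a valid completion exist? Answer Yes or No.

Yes

No row or column among the givens repeats a symbol, and propagating forced cells runs into no contradiction.
One valid completion exists (for instance, 3 5 1 2 4 6 7 / 1 7 4 6 2 5 3 / 4 3 2 5 6 7 1 / 2 1 6 7 5 3 4 / 6 4 5 3 7 1 2 / 5 2 7 1 3 4 6 / 7 6 3 4 1 2 5).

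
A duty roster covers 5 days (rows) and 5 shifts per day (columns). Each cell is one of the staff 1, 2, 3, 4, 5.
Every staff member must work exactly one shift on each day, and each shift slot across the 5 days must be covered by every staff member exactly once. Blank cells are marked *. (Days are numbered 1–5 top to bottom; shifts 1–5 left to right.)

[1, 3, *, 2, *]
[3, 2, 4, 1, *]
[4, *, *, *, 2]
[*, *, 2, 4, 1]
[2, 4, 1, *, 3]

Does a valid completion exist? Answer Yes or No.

Day 1, shift 3: day 1 has {1, 2, 3} and shift 3 has {1, 2, 4}, so it must be 5.
Day 1, shift 5: day 1 has {1, 2, 3, 5} and shift 5 has {1, 2, 3}, so it must be 4.
Day 2, shift 5: day 2 has {1, 2, 3, 4} and shift 5 has {1, 2, 3, 4}, so it must be 5.
Day 3, shift 3: day 3 has {2, 4} and shift 3 has {1, 2, 4, 5}, so it must be 3.
Day 3, shift 4: day 3 has {2, 3, 4} and shift 4 has {1, 2, 4}, so it must be 5.
Now day 5, shift 4: day 5 together with shift 4 already contain {1, 2, 3, 4, 5} — every symbol — so nothing can go there. The grid has no valid completion.

No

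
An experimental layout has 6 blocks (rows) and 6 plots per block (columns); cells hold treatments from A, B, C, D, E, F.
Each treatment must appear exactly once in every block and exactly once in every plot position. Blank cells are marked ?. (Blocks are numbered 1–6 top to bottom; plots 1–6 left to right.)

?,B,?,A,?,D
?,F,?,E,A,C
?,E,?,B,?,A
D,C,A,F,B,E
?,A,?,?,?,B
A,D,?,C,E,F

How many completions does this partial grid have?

Block 1, plot 1: eliminating its block and plot leaves {C, E, F}.
Block 1, plot 3: eliminating its block and plot leaves {C, E, F}.
Block 1, plot 5: eliminating its block and plot leaves {C, F}.
Block 2, plot 1: eliminating its block and plot leaves {B}.
Block 2, plot 3: eliminating its block and plot leaves {B, D}.
Block 3, plot 1: eliminating its block and plot leaves {C, F}.
Block 3, plot 3: eliminating its block and plot leaves {C, D, F}.
Block 3, plot 5: eliminating its block and plot leaves {C, D, F}.
Block 5, plot 1: eliminating its block and plot leaves {C, E, F}.
Block 5, plot 3: eliminating its block and plot leaves {C, D, E, F}.
Block 5, plot 4: eliminating its block and plot leaves {D}.
Block 5, plot 5: eliminating its block and plot leaves {C, D, F}.
Block 6, plot 3: eliminating its block and plot leaves {B}.
Enumerating the assignments across these blanks that avoid any block or plot repeat gives 4 completions.

4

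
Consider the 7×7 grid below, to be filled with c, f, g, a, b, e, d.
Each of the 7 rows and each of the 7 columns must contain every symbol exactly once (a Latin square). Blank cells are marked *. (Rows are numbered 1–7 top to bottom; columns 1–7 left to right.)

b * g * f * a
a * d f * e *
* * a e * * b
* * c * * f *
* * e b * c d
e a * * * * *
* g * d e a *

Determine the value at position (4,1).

d

Row 1, column 4: row 1 has {f, g, a, b} and column 4 has {f, b, e, d}, leaving only c.
Row 1, column 6: row 1 has {c, f, g, a, b} and column 6 has {c, f, a, e}, leaving only d.
Row 1, column 2: row 1 has {c, f, g, a, b, d} and column 2 has {g, a}, leaving only e.
Row 3, column 6: row 3 has {a, b, e} and column 6 has {c, f, a, e, d}, leaving only g.
Row 5, column 2: row 5 has {c, b, e, d} and column 2 has {g, a, e}, leaving only f.
Row 5, column 1: row 5 has {c, f, b, e, d} and column 1 has {a, b, e}, leaving only g.
Row 4 already has {c, f} and column 1 already has {g, a, b, e}, so row 4, column 1 must be d.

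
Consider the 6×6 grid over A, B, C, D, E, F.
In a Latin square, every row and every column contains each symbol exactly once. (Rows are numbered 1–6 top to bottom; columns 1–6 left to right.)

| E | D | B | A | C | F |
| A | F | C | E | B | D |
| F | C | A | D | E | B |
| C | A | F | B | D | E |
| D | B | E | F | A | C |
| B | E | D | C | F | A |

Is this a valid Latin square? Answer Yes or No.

Yes

Each row is a permutation of the 6 symbols, and so is each column.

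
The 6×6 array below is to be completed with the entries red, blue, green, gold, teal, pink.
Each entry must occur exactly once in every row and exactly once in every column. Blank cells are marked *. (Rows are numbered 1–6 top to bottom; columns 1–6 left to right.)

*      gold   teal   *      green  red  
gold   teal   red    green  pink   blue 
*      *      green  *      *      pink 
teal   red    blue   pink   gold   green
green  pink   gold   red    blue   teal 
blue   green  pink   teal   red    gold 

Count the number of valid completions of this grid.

1

Row 1, column 1: eliminating its row and column leaves {pink}.
Row 1, column 4: eliminating its row and column leaves {blue}.
Row 3, column 1: eliminating its row and column leaves {red}.
Row 3, column 2: eliminating its row and column leaves {blue}.
Row 3, column 4: eliminating its row and column leaves {blue, gold}.
Row 3, column 5: eliminating its row and column leaves {teal}.
Only one assignment across all blanks avoids any row or column repeat, giving 1 completion.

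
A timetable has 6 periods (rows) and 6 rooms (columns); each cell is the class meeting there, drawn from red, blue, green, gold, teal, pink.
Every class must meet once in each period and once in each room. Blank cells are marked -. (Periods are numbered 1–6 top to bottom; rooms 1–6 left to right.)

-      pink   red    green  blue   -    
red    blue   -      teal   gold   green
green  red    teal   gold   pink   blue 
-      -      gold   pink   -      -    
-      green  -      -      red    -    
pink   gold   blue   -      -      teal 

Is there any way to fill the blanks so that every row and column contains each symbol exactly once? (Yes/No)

No

Period 1, room 6: period 1 has {red, blue, green, pink} and room 6 has {blue, green, teal}, so it must be gold.
Period 1, room 1: period 1 has {red, blue, green, gold, pink} and room 1 has {red, green, pink}, so it must be teal.
Period 2, room 3: period 2 has {red, blue, green, gold, teal} and room 3 has {red, blue, gold, teal}, so it must be pink.
Now period 5, room 3: period 5 together with room 3 already contain {red, blue, green, gold, teal, pink} — every symbol — so nothing can go there. The grid has no valid completion.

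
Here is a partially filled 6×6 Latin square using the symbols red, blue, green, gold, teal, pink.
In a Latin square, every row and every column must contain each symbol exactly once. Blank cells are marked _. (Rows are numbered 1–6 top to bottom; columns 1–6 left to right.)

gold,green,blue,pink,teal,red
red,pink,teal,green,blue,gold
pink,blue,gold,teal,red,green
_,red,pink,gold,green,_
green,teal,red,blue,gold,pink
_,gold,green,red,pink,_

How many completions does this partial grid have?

2

Row 4, column 1: eliminating its row and column leaves {blue, teal}.
Row 4, column 6: eliminating its row and column leaves {blue, teal}.
Row 6, column 1: eliminating its row and column leaves {blue, teal}.
Row 6, column 6: eliminating its row and column leaves {blue, teal}.
Enumerating the assignments across these blanks that avoid any row or column repeat gives 2 completions.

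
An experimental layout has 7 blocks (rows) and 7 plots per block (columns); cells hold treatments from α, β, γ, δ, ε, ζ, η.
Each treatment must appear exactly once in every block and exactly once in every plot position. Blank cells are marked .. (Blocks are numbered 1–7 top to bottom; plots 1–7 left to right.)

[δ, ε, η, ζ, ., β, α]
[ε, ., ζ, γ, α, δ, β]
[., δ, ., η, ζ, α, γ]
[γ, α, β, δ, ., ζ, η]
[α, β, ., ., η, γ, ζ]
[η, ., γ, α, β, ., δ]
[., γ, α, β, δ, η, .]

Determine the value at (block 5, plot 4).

ε

Block 5 already has {α, β, γ, ζ, η} and plot 4 already has {α, β, γ, δ, ζ, η}, so block 5, plot 4 must be ε.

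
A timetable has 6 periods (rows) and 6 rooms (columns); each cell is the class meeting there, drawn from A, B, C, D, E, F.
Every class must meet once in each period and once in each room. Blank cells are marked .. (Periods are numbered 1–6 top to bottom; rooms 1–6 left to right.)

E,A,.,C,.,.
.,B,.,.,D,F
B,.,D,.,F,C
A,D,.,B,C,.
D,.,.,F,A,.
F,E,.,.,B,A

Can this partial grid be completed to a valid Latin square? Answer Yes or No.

Period 1, room 5: period 1 together with room 5 already contain {A, B, C, D, E, F} — every symbol — so nothing can go there. The grid has no valid completion.

No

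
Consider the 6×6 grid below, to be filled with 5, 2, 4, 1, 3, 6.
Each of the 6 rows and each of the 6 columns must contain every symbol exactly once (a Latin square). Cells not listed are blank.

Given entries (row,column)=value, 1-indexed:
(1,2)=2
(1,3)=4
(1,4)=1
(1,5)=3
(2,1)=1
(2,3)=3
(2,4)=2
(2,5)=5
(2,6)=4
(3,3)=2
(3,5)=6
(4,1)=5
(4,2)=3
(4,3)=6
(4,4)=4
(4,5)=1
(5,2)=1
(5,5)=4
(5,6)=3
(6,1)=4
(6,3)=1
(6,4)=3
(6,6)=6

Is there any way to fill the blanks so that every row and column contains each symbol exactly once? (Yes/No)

Yes

No row or column among the givens repeats a symbol, and propagating forced cells runs into no contradiction.
One valid completion exists (for instance, 6 2 4 1 3 5 / 1 6 3 2 5 4 / 3 4 2 5 6 1 / 5 3 6 4 1 2 / 2 1 5 6 4 3 / 4 5 1 3 2 6).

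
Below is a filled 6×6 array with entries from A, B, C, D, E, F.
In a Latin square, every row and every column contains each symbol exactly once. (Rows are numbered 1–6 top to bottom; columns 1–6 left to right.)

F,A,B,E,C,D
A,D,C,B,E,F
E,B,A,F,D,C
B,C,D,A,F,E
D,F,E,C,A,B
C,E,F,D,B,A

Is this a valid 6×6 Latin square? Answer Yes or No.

Each row is a permutation of the 6 symbols, and so is each column.

Yes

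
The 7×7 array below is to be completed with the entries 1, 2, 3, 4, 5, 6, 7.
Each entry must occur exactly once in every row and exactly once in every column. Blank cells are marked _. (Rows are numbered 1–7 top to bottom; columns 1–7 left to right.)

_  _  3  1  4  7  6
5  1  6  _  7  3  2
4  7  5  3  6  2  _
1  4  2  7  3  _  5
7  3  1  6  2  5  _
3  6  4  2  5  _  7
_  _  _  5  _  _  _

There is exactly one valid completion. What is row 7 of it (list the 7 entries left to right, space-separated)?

Row 7, column 2: row 7 has {5} and column 2 has {1, 3, 4, 6, 7}, leaving only 2.
Row 7, column 1: row 7 has {2, 5} and column 1 has {1, 3, 4, 5, 7}, leaving only 6.
Row 7, column 3: row 7 has {2, 5, 6} and column 3 has {1, 2, 3, 4, 5, 6}, leaving only 7.
Row 7, column 5: row 7 has {2, 5, 6, 7} and column 5 has {2, 3, 4, 5, 6, 7}, leaving only 1.
Row 7, column 6: row 7 has {1, 2, 5, 6, 7} and column 6 has {2, 3, 5, 7}, leaving only 4.
Row 7, column 7: row 7 has {1, 2, 4, 5, 6, 7} and column 7 has {2, 5, 6, 7}, leaving only 3.
So row 7 reads: 6 2 7 5 1 4 3.

6 2 7 5 1 4 3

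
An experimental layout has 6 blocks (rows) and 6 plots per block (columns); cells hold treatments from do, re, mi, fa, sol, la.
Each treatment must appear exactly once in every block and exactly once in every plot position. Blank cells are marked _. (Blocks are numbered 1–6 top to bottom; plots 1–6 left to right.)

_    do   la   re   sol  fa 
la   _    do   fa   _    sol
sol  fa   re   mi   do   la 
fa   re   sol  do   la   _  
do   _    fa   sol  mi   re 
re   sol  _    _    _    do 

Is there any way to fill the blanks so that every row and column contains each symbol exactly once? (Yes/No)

Yes

No block or plot among the givens repeats a symbol, and propagating forced cells runs into no contradiction.
One valid completion exists (for instance, mi do la re sol fa / la mi do fa re sol / sol fa re mi do la / fa re sol do la mi / do la fa sol mi re / re sol mi la fa do).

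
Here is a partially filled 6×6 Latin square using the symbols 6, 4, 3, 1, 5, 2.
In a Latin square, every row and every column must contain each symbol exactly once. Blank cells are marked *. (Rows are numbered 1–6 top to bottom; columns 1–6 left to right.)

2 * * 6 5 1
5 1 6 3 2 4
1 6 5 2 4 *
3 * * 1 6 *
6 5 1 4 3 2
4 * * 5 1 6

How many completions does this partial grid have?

Row 1, column 2: eliminating its row and column leaves {4, 3}.
Row 1, column 3: eliminating its row and column leaves {4, 3}.
Row 3, column 6: eliminating its row and column leaves {3}.
Row 4, column 2: eliminating its row and column leaves {4, 2}.
Row 4, column 3: eliminating its row and column leaves {4, 2}.
Row 4, column 6: eliminating its row and column leaves {5}.
Row 6, column 2: eliminating its row and column leaves {3, 2}.
Row 6, column 3: eliminating its row and column leaves {3, 2}.
Enumerating the assignments across these blanks that avoid any row or column repeat gives 2 completions.

2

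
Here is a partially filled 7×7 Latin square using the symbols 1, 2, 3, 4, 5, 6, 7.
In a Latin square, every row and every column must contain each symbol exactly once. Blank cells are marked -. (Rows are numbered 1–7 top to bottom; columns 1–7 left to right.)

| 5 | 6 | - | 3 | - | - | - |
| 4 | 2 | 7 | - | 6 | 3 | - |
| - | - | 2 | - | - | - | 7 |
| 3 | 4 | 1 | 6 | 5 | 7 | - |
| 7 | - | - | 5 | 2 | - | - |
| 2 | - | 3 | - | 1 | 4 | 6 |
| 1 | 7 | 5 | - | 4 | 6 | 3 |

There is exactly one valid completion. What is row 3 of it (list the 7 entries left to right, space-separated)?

6 1 2 4 3 5 7

Row 3, column 1: row 3 has {2, 7} and column 1 has {1, 2, 3, 4, 5, 7}, leaving only 6.
Row 3, column 5: row 3 has {2, 6, 7} and column 5 has {1, 2, 4, 5, 6}, leaving only 3.
Row 1, column 3: row 1 has {3, 5, 6} and column 3 has {1, 2, 3, 5, 7}, leaving only 4.
Row 1, column 5: row 1 has {3, 4, 5, 6} and column 5 has {1, 2, 3, 4, 5, 6}, leaving only 7.
Row 2, column 4: row 2 has {2, 3, 4, 6, 7} and column 4 has {3, 5, 6}, leaving only 1.
Row 3, column 4: row 3 has {2, 3, 6, 7} and column 4 has {1, 3, 5, 6}, leaving only 4.
Row 2, column 7: row 2 has {1, 2, 3, 4, 6, 7} and column 7 has {3, 6, 7}, leaving only 5.
Row 4, column 7: row 4 has {1, 3, 4, 5, 6, 7} and column 7 has {3, 5, 6, 7}, leaving only 2.
Row 1, column 7: row 1 has {3, 4, 5, 6, 7} and column 7 has {2, 3, 5, 6, 7}, leaving only 1.
Row 1, column 6: row 1 has {1, 3, 4, 5, 6, 7} and column 6 has {3, 4, 6, 7}, leaving only 2.
Row 5, column 3: row 5 has {2, 5, 7} and column 3 has {1, 2, 3, 4, 5, 7}, leaving only 6.
Row 5, column 6: row 5 has {2, 5, 6, 7} and column 6 has {2, 3, 4, 6, 7}, leaving only 1.
Row 3, column 6: row 3 has {2, 3, 4, 6, 7} and column 6 has {1, 2, 3, 4, 6, 7}, leaving only 5.
Row 3, column 2: row 3 has {2, 3, 4, 5, 6, 7} and column 2 has {2, 4, 6, 7}, leaving only 1.
So row 3 reads: 6 1 2 4 3 5 7.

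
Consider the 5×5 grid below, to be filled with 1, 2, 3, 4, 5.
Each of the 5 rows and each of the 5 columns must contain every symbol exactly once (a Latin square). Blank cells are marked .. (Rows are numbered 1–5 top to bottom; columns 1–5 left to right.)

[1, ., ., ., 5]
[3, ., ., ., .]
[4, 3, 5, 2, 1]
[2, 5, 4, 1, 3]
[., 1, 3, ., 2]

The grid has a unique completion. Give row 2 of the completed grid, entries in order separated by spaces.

Row 2, column 5: row 2 has {3} and column 5 has {1, 2, 3, 5}, leaving only 4.
Row 2, column 2: row 2 has {3, 4} and column 2 has {1, 3, 5}, leaving only 2.
Row 2, column 3: row 2 has {2, 3, 4} and column 3 has {3, 4, 5}, leaving only 1.
Row 2, column 4: row 2 has {1, 2, 3, 4} and column 4 has {1, 2}, leaving only 5.
So row 2 reads: 3 2 1 5 4.

3 2 1 5 4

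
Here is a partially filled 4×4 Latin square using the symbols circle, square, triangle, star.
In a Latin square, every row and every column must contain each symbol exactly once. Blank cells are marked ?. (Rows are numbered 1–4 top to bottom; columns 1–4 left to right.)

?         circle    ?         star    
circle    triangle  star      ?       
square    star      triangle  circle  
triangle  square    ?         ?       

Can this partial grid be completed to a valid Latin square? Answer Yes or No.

No

Row 1, column 1: row 1 together with column 1 already contain {circle, square, triangle, star} — every symbol — so nothing can go there. The grid has no valid completion.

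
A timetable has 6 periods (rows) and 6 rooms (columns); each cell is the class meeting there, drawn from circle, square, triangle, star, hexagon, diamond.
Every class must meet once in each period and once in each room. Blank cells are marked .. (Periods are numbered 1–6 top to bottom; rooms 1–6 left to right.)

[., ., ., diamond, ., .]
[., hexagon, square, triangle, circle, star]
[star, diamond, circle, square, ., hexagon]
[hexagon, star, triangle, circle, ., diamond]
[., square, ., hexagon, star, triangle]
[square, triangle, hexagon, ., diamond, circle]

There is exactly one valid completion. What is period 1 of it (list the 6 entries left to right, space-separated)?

Period 1, room 2: period 1 has {diamond} and room 2 has {square, triangle, star, hexagon, diamond}, leaving only circle.
Period 1, room 1: period 1 has {circle, diamond} and room 1 has {square, star, hexagon}, leaving only triangle.
Period 1, room 3: period 1 has {circle, triangle, diamond} and room 3 has {circle, square, triangle, hexagon}, leaving only star.
Period 1, room 6: period 1 has {circle, triangle, star, diamond} and room 6 has {circle, triangle, star, hexagon, diamond}, leaving only square.
Period 1, room 5: period 1 has {circle, square, triangle, star, diamond} and room 5 has {circle, star, diamond}, leaving only hexagon.
So period 1 reads: triangle circle star diamond hexagon square.

triangle circle star diamond hexagon square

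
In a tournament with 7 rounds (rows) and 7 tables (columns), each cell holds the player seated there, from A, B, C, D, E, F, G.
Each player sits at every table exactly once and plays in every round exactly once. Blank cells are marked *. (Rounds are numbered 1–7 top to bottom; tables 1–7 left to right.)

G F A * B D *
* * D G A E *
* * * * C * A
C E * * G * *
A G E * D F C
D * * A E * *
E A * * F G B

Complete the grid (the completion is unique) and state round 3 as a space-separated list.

Round 3, table 6: round 3 has {A, C} and table 6 has {D, E, F, G}, leaving only B.
Round 3, table 1: round 3 has {A, B, C} and table 1 has {A, C, D, E, G}, leaving only F.
Round 3, table 2: round 3 has {A, B, C, F} and table 2 has {A, E, F, G}, leaving only D.
Round 3, table 3: round 3 has {A, B, C, D, F} and table 3 has {A, D, E}, leaving only G.
Round 3, table 4: round 3 has {A, B, C, D, F, G} and table 4 has {A, G}, leaving only E.
So round 3 reads: F D G E C B A.

F D G E C B A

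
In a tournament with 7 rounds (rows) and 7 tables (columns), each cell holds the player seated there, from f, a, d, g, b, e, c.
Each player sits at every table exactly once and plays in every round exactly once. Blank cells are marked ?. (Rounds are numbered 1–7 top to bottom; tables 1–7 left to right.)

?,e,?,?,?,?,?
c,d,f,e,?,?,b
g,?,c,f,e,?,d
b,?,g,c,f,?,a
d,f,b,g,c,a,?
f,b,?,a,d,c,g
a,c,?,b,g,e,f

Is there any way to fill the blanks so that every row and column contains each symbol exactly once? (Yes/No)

No

Round 1, table 1: round 1 together with table 1 already contain {f, a, d, g, b, e, c} — every symbol — so nothing can go there. The grid has no valid completion.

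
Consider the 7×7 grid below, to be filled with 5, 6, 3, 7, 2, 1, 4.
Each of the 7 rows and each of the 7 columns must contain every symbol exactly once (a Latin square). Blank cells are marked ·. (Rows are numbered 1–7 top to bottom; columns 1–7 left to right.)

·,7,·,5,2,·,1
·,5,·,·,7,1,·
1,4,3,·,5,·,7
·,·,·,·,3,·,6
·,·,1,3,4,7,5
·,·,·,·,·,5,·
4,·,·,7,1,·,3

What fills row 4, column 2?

Row 6, column 5: row 6 has {5} and column 5 has {5, 3, 7, 2, 1, 4}, leaving only 6.
Row 4, column 2 is narrowed to {2, 1}.
If it were 2, then row 7, column 2 would be left with no valid symbol.
So row 4, column 2 must be 1.

1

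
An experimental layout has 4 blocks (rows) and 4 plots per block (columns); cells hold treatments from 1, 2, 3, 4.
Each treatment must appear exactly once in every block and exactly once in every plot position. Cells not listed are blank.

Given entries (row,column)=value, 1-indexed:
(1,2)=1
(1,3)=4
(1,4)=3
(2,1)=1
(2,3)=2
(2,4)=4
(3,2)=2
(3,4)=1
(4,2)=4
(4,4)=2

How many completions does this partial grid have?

1

Block 1, plot 1: eliminating its block and plot leaves {2}.
Block 2, plot 2: eliminating its block and plot leaves {3}.
Block 3, plot 1: eliminating its block and plot leaves {3, 4}.
Block 3, plot 3: eliminating its block and plot leaves {3}.
Block 4, plot 1: eliminating its block and plot leaves {3}.
Block 4, plot 3: eliminating its block and plot leaves {1, 3}.
Only one assignment across all blanks avoids any block or plot repeat, giving 1 completion.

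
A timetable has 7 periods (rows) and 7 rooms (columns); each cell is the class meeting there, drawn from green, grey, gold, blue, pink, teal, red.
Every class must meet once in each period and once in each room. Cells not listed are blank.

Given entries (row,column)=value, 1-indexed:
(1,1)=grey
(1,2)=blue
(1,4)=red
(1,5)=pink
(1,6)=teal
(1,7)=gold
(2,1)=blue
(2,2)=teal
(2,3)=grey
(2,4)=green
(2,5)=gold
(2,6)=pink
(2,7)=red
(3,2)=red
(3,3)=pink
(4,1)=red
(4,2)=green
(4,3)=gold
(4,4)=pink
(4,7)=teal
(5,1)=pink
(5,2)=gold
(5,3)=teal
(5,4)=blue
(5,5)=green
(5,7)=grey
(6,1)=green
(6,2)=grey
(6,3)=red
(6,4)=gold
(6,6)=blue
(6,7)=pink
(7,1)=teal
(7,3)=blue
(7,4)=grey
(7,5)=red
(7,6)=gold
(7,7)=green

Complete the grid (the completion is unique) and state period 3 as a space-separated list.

gold red pink teal grey green blue

Period 3, room 1: period 3 has {pink, red} and room 1 has {green, grey, blue, pink, teal, red}, leaving only gold.
Period 3, room 4: period 3 has {gold, pink, red} and room 4 has {green, grey, gold, blue, pink, red}, leaving only teal.
Period 3, room 7: period 3 has {gold, pink, teal, red} and room 7 has {green, grey, gold, pink, teal, red}, leaving only blue.
Period 3, room 5: period 3 has {gold, blue, pink, teal, red} and room 5 has {green, gold, pink, red}, leaving only grey.
Period 3, room 6: period 3 has {grey, gold, blue, pink, teal, red} and room 6 has {gold, blue, pink, teal}, leaving only green.
So period 3 reads: gold red pink teal grey green blue.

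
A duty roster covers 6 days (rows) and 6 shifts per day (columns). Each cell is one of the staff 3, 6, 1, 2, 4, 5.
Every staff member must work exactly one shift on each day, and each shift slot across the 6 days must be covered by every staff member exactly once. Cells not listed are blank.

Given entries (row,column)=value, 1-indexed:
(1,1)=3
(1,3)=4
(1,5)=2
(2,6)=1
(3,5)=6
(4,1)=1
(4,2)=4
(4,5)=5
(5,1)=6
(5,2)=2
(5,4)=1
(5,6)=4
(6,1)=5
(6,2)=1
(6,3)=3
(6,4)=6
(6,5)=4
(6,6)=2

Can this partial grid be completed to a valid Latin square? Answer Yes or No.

Day 1, shift 4: day 1 has {3, 2, 4} and shift 4 has {6, 1}, so it must be 5.
Day 1, shift 2: day 1 has {3, 2, 4, 5} and shift 2 has {1, 2, 4}, so it must be 6.
Now day 1, shift 6: day 1 together with shift 6 already contain {3, 6, 1, 2, 4, 5} — every symbol — so nothing can go there. The grid has no valid completion.

No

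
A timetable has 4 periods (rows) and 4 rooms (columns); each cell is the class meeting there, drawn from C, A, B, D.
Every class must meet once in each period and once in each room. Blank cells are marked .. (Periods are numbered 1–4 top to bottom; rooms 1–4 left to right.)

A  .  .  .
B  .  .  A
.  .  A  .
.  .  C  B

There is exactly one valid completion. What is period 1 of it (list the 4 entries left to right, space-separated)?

Period 2, room 3: period 2 has {A, B} and room 3 has {C, A}, leaving only D.
Period 1, room 3: period 1 has {A} and room 3 has {C, A, D}, leaving only B.
Period 2, room 2: period 2 has {A, B, D} and room 2 has {}, leaving only C.
Period 1, room 2: period 1 has {A, B} and room 2 has {C}, leaving only D.
Period 1, room 4: period 1 has {A, B, D} and room 4 has {A, B}, leaving only C.
So period 1 reads: A D B C.

A D B C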